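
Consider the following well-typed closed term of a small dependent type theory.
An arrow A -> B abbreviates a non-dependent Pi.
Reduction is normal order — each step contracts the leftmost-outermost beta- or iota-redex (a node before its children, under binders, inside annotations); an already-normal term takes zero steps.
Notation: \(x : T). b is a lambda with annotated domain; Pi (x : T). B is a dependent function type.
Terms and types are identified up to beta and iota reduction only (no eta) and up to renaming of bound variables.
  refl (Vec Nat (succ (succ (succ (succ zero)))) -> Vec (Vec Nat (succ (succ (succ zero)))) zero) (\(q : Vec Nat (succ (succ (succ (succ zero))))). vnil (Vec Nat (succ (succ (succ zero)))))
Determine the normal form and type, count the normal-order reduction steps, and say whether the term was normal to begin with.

normal form:
  refl (Vec Nat (succ (succ (succ (succ zero)))) -> Vec (Vec Nat (succ (succ (succ zero)))) zero) (\(q : Vec Nat (succ (succ (succ (succ zero))))). vnil (Vec Nat (succ (succ (succ zero)))))
the term's type:
  Eq (Vec Nat (succ (succ (succ (succ zero)))) -> Vec (Vec Nat (succ (succ (succ zero)))) zero) (\(q : Vec Nat (succ (succ (succ (succ zero))))). vnil (Vec Nat (succ (succ (succ zero))))) (\(ω : Vec Nat (succ (succ (succ (succ zero))))). vnil (Vec Nat (succ (succ (succ zero)))))
normal-order step count: 0
already normal: yes


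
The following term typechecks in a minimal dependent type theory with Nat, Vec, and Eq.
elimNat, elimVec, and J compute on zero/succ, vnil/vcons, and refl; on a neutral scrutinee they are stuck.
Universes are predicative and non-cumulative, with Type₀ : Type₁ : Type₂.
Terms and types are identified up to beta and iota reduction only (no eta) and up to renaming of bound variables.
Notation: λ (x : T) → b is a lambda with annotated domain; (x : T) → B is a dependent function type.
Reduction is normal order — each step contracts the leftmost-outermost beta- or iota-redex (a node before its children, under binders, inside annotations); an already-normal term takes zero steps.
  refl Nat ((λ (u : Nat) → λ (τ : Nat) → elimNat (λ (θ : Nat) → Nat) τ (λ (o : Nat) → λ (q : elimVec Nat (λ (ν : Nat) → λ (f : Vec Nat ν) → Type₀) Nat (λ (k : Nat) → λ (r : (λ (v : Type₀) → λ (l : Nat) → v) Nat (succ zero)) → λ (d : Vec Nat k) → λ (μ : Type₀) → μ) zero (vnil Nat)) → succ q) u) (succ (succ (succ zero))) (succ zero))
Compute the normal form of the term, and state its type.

reduced normal form:
  refl Nat (succ (succ (succ (succ zero))))
inferred type:
  Eq Nat (succ (succ (succ (succ zero)))) (succ (succ (succ (succ zero))))
observation: normalization takes exactly 12 steps under the normal-order strategy.


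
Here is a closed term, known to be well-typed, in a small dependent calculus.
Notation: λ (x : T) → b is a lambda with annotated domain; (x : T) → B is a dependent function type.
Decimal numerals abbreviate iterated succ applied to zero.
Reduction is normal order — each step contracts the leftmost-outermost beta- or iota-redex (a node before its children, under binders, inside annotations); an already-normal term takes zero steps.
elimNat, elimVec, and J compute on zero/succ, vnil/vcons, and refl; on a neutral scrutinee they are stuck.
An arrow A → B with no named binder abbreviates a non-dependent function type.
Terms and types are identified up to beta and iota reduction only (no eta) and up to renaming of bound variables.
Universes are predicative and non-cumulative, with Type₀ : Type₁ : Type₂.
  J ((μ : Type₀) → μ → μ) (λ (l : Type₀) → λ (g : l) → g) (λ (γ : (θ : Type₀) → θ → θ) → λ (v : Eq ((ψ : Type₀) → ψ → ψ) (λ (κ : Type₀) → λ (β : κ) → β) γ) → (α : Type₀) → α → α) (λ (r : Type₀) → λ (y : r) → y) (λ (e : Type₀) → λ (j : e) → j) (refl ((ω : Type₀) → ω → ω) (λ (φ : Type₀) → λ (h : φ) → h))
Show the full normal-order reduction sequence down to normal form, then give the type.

reduction (normal order):
  J ((μ : Type₀) → μ → μ) (λ (l : Type₀) → λ (g : l) → g) (λ (γ : (θ : Type₀) → θ → θ) → λ (v : Eq ((ψ : Type₀) → ψ → ψ) (λ (κ : Type₀) → λ (β : κ) → β) γ) → (α : Type₀) → α → α) (λ (r : Type₀) → λ (y : r) → y) (λ (e : Type₀) → λ (j : e) → j) (refl ((ω : Type₀) → ω → ω) (λ (φ : Type₀) → λ (h : φ) → h))
  ~> λ (μ : Type₀) → λ (l : μ) → l
the term's type:
  (μ : Type₀) → μ → μ


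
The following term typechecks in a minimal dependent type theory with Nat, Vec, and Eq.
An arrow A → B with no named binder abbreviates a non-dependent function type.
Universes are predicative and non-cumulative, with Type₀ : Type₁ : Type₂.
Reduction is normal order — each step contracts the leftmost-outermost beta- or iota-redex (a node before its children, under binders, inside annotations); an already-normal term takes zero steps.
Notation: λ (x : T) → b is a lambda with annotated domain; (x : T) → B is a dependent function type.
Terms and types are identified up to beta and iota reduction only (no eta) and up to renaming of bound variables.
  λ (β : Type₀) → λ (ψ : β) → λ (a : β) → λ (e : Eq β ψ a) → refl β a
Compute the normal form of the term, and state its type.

reduced normal form:
  λ (β : Type₀) → λ (ψ : β) → λ (a : β) → λ (e : Eq β ψ a) → refl β a
the term's type:
  (β : Type₀) → (ψ : β) → (a : β) → Eq β ψ a → Eq β a a
observation: the term is already in normal form.


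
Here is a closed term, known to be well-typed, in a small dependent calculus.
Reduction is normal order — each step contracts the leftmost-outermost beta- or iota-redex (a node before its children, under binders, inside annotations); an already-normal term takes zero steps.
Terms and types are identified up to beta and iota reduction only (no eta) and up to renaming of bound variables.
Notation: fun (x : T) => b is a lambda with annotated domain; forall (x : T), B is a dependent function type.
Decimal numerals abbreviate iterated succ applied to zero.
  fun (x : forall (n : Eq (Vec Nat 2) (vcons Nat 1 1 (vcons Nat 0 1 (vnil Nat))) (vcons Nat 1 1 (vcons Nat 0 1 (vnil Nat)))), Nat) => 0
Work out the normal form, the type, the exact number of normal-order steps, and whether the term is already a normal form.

normal form:
  fun (x : forall (n : Eq (Vec Nat 2) (vcons Nat 1 1 (vcons Nat 0 1 (vnil Nat))) (vcons Nat 1 1 (vcons Nat 0 1 (vnil Nat)))), Nat) => 0
the term's type:
  forall (x : forall (n : Eq (Vec Nat 2) (vcons Nat 1 1 (vcons Nat 0 1 (vnil Nat))) (vcons Nat 1 1 (vcons Nat 0 1 (vnil Nat)))), Nat), Nat
steps to reach normal form (normal order): 0
already normal: yes


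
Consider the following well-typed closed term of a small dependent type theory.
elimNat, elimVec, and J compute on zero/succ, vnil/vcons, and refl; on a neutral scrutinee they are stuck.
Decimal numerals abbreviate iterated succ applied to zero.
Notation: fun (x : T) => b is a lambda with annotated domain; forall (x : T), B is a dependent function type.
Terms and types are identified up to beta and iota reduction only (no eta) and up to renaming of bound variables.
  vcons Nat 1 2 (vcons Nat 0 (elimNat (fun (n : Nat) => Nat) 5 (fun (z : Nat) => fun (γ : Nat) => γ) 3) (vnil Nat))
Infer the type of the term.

the term's type:
  Vec Nat 2


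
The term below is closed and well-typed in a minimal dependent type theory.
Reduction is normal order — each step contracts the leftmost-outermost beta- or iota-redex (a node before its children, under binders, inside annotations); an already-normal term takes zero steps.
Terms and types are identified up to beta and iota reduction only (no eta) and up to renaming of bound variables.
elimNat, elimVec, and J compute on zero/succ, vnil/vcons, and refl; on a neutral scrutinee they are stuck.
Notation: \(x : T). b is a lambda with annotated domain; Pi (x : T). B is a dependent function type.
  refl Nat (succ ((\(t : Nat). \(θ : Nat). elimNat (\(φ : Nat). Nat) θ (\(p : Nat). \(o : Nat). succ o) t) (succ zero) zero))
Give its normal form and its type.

reduced normal form:
  refl Nat (succ (succ zero))
type:
  Eq Nat (succ (succ zero)) (succ (succ zero))


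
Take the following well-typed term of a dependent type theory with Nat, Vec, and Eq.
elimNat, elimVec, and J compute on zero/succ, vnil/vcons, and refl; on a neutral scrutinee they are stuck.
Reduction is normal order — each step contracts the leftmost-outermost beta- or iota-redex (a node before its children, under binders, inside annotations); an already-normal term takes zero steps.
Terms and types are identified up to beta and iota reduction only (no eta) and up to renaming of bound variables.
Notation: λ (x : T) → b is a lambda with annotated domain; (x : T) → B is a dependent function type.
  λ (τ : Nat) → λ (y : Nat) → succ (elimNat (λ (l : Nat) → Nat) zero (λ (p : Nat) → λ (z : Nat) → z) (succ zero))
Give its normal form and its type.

normal form:
  λ (τ : Nat) → λ (y : Nat) → succ zero
the term's type:
  (τ : Nat) → (y : Nat) → Nat


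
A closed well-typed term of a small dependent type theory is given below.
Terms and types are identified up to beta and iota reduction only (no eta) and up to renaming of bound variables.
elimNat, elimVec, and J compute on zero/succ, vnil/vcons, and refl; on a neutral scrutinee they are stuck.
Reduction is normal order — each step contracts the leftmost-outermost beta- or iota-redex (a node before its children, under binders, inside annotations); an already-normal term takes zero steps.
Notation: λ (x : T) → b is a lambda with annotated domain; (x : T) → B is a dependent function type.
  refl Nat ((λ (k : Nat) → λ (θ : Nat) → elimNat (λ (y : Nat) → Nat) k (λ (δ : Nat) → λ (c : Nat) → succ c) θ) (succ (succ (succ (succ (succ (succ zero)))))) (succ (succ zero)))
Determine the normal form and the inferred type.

resulting normal form:
  refl Nat (succ (succ (succ (succ (succ (succ (succ (succ zero))))))))
inferred type:
  Eq Nat (succ (succ (succ (succ (succ (succ (succ (succ zero)))))))) (succ (succ (succ (succ (succ (succ (succ (succ zero))))))))
observation: 9 normal-order steps separate the term from its normal form.


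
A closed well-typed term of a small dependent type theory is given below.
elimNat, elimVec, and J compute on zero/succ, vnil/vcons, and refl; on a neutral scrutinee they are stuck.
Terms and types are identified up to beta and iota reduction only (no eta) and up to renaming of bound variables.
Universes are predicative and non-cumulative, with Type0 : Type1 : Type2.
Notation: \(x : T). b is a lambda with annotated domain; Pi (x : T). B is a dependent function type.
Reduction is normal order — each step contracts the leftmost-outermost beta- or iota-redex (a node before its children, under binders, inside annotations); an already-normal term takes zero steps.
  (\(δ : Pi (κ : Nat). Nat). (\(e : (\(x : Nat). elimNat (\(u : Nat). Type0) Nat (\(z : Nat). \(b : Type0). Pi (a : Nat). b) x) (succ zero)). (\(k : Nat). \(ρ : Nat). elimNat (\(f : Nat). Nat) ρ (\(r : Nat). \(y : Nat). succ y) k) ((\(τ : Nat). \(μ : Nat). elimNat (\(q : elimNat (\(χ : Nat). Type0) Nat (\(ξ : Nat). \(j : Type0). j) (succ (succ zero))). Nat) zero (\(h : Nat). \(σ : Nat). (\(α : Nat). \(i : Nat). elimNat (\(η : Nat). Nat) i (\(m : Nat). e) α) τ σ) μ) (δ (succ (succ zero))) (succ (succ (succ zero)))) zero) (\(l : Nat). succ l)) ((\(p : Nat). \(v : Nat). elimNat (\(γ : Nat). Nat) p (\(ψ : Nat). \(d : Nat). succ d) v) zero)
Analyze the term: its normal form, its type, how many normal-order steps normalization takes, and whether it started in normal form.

reduced normal form:
  succ (succ (succ (succ (succ (succ zero)))))
inferred type:
  Nat
reduction steps (normal order): 89
already normal: no
first contracted redex: a beta-redex


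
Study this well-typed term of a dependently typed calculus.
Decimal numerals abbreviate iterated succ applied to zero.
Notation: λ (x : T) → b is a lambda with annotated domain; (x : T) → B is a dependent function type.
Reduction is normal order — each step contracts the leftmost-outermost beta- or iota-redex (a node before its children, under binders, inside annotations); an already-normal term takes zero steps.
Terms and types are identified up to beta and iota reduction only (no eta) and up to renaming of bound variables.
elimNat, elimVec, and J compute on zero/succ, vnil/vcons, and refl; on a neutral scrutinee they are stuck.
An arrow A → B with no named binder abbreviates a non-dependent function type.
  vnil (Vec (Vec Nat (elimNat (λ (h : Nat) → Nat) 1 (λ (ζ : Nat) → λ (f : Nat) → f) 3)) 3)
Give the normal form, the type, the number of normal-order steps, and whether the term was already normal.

reduced normal form:
  vnil (Vec (Vec Nat 1) 3)
the term's type:
  Vec (Vec (Vec Nat 1) 3) 0
reduction steps (normal order): 10
already normal: no
first contracted redex: an elimNat iota-redex


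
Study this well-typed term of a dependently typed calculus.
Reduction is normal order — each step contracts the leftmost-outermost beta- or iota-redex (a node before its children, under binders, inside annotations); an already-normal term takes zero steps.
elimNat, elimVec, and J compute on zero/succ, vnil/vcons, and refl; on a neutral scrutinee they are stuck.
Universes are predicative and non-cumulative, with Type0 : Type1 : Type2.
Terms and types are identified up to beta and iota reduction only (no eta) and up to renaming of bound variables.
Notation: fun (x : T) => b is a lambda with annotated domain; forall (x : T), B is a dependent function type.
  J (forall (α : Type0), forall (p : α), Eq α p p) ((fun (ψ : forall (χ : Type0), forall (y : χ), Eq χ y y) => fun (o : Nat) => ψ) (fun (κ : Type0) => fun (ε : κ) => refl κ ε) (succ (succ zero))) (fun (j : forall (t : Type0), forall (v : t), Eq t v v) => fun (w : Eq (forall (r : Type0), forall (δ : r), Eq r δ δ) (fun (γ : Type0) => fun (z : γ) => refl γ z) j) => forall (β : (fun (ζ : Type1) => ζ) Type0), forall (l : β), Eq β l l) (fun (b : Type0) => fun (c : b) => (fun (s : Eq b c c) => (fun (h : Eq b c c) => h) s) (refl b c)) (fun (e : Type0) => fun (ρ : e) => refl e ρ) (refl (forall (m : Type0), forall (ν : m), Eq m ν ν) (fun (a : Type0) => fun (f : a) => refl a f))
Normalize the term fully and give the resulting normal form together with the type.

normal form:
  fun (α : Type0) => fun (p : α) => refl α p
type:
  forall (α : Type0), forall (p : α), Eq α p p


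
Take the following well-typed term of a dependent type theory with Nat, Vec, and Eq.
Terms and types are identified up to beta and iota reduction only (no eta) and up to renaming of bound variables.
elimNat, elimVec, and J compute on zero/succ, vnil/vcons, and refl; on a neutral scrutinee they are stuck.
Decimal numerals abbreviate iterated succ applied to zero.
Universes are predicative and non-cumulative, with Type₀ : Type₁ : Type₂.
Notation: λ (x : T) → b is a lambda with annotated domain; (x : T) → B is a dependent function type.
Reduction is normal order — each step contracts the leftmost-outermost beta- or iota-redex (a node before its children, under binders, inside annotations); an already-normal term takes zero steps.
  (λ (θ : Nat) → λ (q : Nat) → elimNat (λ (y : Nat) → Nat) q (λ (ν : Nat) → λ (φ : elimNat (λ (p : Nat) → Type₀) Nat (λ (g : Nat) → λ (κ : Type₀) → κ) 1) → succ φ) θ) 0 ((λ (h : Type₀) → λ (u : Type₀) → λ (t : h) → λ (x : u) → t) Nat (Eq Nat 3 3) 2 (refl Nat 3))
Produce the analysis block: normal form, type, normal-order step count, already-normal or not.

reduced normal form:
  2
inferred type:
  Nat
normal-order step count: 7
already normal: no
first redex: a beta-redex


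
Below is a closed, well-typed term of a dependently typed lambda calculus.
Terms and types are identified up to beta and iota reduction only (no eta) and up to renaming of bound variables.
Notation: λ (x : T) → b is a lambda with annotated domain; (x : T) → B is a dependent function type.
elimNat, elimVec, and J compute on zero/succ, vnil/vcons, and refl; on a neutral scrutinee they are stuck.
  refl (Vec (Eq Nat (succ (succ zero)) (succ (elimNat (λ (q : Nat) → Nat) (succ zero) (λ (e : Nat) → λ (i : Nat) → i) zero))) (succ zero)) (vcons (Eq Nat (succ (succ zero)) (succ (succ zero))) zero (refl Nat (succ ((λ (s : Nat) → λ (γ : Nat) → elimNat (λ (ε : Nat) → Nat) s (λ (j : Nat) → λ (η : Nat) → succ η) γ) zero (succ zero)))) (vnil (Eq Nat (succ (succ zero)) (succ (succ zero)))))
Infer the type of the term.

the term's type:
  Eq (Vec (Eq Nat (succ (succ zero)) (succ (succ zero))) (succ zero)) (vcons (Eq Nat (succ (succ zero)) (succ (succ zero))) zero (refl Nat (succ (succ zero))) (vnil (Eq Nat (succ (succ zero)) (succ (succ zero))))) (vcons (Eq Nat (succ (succ zero)) (succ (succ zero))) zero (refl Nat (succ (succ zero))) (vnil (Eq Nat (succ (succ zero)) (succ (succ zero)))))


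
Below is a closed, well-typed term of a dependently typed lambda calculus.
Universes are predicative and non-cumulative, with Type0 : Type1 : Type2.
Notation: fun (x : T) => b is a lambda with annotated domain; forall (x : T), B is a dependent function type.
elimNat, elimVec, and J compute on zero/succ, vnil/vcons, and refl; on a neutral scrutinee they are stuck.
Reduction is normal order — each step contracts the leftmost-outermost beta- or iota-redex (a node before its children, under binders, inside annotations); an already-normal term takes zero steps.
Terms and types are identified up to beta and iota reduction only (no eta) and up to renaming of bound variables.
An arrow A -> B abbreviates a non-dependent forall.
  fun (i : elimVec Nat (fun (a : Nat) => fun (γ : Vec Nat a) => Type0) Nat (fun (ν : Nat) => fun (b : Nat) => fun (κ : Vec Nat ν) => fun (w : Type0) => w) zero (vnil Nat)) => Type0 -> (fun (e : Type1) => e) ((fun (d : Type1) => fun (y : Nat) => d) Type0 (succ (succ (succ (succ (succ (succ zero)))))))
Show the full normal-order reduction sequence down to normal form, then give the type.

normal-order reduction sequence:
  fun (i : elimVec Nat (fun (a : Nat) => fun (γ : Vec Nat a) => Type0) Nat (fun (ν : Nat) => fun (b : Nat) => fun (κ : Vec Nat ν) => fun (w : Type0) => w) zero (vnil Nat)) => Type0 -> (fun (e : Type1) => e) ((fun (d : Type1) => fun (y : Nat) => d) Type0 (succ (succ (succ (succ (succ (succ zero)))))))
  ~> fun (i : Nat) => Type0 -> (fun (a : Type1) => a) ((fun (γ : Type1) => fun (ν : Nat) => γ) Type0 (succ (succ (succ (succ (succ (succ zero)))))))
  ~> fun (i : Nat) => Type0 -> (fun (a : Type1) => fun (γ : Nat) => a) Type0 (succ (succ (succ (succ (succ (succ zero))))))
  ~> fun (i : Nat) => Type0 -> (fun (a : Nat) => Type0) (succ (succ (succ (succ (succ (succ zero))))))
  ~> fun (i : Nat) => Type0 -> Type0
type:
  Nat -> Type1


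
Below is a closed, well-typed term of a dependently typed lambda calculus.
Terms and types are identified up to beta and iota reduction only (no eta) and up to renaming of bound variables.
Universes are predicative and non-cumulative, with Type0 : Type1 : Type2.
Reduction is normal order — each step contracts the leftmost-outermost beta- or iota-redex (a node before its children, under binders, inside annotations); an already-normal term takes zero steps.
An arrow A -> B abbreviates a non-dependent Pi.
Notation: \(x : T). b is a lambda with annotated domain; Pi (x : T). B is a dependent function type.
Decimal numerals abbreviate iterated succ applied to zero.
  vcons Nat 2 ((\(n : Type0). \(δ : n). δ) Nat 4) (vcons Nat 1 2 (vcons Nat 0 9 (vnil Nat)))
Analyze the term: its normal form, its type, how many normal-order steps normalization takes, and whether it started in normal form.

resulting normal form:
  vcons Nat 2 4 (vcons Nat 1 2 (vcons Nat 0 9 (vnil Nat)))
inferred type:
  Vec Nat 3
reduction steps (normal order): 2
already normal: no
first redex: a beta-redex


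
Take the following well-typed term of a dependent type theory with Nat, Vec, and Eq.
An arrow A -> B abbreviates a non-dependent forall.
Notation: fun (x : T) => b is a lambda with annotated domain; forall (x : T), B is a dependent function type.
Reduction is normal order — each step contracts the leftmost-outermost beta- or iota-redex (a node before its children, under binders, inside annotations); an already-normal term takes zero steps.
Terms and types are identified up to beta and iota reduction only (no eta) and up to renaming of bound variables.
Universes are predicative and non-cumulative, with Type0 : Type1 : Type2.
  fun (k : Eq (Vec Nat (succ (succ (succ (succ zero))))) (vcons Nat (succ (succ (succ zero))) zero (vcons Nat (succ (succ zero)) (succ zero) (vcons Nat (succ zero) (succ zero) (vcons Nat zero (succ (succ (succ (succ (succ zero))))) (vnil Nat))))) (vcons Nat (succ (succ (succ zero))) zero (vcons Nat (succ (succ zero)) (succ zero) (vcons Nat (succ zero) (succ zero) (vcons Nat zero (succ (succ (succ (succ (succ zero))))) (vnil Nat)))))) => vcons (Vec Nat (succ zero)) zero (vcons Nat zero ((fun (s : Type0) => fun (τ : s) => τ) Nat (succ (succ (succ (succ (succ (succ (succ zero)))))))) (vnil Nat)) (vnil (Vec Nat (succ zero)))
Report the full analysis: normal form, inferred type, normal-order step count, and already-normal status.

resulting normal form:
  fun (k : Eq (Vec Nat (succ (succ (succ (succ zero))))) (vcons Nat (succ (succ (succ zero))) zero (vcons Nat (succ (succ zero)) (succ zero) (vcons Nat (succ zero) (succ zero) (vcons Nat zero (succ (succ (succ (succ (succ zero))))) (vnil Nat))))) (vcons Nat (succ (succ (succ zero))) zero (vcons Nat (succ (succ zero)) (succ zero) (vcons Nat (succ zero) (succ zero) (vcons Nat zero (succ (succ (succ (succ (succ zero))))) (vnil Nat)))))) => vcons (Vec Nat (succ zero)) zero (vcons Nat zero (succ (succ (succ (succ (succ (succ (succ zero))))))) (vnil Nat)) (vnil (Vec Nat (succ zero)))
inferred type:
  Eq (Vec Nat (succ (succ (succ (succ zero))))) (vcons Nat (succ (succ (succ zero))) zero (vcons Nat (succ (succ zero)) (succ zero) (vcons Nat (succ zero) (succ zero) (vcons Nat zero (succ (succ (succ (succ (succ zero))))) (vnil Nat))))) (vcons Nat (succ (succ (succ zero))) zero (vcons Nat (succ (succ zero)) (succ zero) (vcons Nat (succ zero) (succ zero) (vcons Nat zero (succ (succ (succ (succ (succ zero))))) (vnil Nat))))) -> Vec (Vec Nat (succ zero)) (succ zero)
reduction steps (normal order): 2
already normal: no
first contracted redex: a beta-redex


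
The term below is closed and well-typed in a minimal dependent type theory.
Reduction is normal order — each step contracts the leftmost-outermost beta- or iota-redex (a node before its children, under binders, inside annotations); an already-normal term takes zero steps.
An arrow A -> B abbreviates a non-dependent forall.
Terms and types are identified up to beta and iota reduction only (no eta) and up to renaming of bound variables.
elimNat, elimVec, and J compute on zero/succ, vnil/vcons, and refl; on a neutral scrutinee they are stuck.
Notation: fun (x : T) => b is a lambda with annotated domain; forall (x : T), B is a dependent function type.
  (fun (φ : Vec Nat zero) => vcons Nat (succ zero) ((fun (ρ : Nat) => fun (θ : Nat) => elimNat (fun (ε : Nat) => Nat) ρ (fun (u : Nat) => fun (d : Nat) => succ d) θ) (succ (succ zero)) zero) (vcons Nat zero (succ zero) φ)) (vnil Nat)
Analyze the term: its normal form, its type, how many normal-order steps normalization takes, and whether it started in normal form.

reduced normal form:
  vcons Nat (succ zero) (succ (succ zero)) (vcons Nat zero (succ zero) (vnil Nat))
inferred type:
  Vec Nat (succ (succ zero))
normal-order step count: 4
already normal: no
first contracted redex: a beta-redex


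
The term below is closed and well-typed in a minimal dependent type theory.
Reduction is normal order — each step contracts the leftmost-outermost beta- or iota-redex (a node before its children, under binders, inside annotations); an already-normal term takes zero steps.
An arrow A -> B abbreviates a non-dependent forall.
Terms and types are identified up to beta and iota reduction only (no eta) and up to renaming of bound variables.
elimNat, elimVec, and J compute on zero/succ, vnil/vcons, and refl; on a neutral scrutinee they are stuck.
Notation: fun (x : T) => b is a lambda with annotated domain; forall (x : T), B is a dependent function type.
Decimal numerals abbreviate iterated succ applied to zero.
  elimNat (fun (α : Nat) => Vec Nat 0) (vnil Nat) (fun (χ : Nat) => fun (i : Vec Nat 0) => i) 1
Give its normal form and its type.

normal form:
  vnil Nat
inferred type:
  Vec Nat 0
observation: normalization takes exactly 4 steps under the normal-order strategy.


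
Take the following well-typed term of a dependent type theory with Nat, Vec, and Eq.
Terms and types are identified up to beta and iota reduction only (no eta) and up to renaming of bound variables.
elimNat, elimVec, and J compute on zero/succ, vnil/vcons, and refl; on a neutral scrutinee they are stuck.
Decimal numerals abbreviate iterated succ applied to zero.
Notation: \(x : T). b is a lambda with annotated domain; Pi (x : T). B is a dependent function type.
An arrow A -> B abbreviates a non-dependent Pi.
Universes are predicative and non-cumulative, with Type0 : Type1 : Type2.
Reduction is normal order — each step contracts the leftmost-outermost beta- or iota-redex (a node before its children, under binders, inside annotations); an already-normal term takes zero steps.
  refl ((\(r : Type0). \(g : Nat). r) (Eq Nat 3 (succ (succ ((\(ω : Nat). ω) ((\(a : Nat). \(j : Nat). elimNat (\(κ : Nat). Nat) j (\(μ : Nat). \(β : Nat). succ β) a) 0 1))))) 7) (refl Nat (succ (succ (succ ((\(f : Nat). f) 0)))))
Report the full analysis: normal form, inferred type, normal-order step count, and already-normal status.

normal form:
  refl (Eq Nat 3 3) (refl Nat 3)
type:
  Eq (Eq Nat 3 3) (refl Nat 3) (refl Nat 3)
steps to reach normal form (normal order): 7
started in normal form: no
first redex: a beta-redex


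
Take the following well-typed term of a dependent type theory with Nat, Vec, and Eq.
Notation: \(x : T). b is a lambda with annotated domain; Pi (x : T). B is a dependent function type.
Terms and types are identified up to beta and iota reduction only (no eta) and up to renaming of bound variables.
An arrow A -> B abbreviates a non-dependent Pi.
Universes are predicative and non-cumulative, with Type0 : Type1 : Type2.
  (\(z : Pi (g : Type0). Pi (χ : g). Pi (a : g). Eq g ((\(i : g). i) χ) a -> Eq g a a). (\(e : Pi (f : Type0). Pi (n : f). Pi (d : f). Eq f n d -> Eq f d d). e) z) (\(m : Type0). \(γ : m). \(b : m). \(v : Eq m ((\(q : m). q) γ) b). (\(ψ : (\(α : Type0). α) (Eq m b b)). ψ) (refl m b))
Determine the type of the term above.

the term's type:
  Pi (z : Type0). Pi (g : z). Pi (χ : z). Eq z g χ -> Eq z χ χ


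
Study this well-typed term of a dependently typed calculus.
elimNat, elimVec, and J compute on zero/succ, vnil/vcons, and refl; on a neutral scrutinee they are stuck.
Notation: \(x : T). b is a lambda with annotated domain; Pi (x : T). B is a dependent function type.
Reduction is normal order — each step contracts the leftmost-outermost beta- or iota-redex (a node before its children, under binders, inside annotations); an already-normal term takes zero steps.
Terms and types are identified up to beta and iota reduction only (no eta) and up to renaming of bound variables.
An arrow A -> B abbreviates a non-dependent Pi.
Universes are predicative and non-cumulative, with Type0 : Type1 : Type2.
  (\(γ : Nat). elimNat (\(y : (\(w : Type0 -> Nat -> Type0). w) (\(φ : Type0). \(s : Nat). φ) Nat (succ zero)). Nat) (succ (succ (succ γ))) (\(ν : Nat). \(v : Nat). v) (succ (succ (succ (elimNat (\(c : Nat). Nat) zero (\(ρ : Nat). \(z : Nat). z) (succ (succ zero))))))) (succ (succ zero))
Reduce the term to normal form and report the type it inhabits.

resulting normal form:
  succ (succ (succ (succ (succ zero))))
the term's type:
  Nat
observation: contracting a beta-redex first, the term normalizes in 21 steps.


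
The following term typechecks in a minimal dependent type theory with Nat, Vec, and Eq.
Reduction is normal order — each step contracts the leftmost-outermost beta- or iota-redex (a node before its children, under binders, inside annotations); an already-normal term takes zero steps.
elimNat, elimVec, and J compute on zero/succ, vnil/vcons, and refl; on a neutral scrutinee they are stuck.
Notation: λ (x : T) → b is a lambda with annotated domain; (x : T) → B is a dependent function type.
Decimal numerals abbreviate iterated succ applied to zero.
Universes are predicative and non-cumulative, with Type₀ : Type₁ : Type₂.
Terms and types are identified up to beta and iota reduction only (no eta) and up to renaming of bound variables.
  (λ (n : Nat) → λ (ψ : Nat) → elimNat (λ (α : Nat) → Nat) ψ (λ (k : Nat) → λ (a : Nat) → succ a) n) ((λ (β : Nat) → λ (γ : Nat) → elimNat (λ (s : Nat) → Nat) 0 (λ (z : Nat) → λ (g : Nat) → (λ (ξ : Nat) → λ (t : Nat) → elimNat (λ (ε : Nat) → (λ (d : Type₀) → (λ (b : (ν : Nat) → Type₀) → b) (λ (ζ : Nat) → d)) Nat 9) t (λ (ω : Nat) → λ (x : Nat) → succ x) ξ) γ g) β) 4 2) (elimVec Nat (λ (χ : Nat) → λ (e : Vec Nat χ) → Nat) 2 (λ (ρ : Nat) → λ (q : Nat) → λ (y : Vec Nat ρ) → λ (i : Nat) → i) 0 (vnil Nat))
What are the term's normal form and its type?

reduced normal form:
  10
inferred type:
  Nat


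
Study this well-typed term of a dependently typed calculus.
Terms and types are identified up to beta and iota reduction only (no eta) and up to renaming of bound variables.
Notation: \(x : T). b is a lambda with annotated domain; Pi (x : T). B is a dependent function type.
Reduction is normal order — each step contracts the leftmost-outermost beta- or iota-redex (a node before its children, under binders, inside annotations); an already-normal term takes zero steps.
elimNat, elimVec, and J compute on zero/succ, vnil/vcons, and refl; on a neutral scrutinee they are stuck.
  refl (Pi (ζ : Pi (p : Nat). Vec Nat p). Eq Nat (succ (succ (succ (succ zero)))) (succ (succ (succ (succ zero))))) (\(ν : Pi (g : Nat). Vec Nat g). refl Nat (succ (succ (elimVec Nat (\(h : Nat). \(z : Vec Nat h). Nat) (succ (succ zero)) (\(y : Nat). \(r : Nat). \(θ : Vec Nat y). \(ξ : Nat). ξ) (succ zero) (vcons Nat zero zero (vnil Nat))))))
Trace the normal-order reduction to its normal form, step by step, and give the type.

normal-order reduction sequence:
  refl (Pi (ζ : Pi (p : Nat). Vec Nat p). Eq Nat (succ (succ (succ (succ zero)))) (succ (succ (succ (succ zero))))) (\(ν : Pi (g : Nat). Vec Nat g). refl Nat (succ (succ (elimVec Nat (\(h : Nat). \(z : Vec Nat h). Nat) (succ (succ zero)) (\(y : Nat). \(r : Nat). \(θ : Vec Nat y). \(ξ : Nat). ξ) (succ zero) (vcons Nat zero zero (vnil Nat))))))
  ~> refl (Pi (ζ : Pi (p : Nat). Vec Nat p). Eq Nat (succ (succ (succ (succ zero)))) (succ (succ (succ (succ zero))))) (\(ν : Pi (g : Nat). Vec Nat g). refl Nat (succ (succ ((\(h : Nat). \(z : Nat). \(y : Vec Nat h). \(r : Nat). r) zero zero (vnil Nat) (elimVec Nat (\(θ : Nat). \(ξ : Vec Nat θ). Nat) (succ (succ zero)) (\(i : Nat). \(χ : Nat). \(v : Vec Nat i). \(e : Nat). e) zero (vnil Nat))))))
  ~> refl (Pi (ζ : Pi (p : Nat). Vec Nat p). Eq Nat (succ (succ (succ (succ zero)))) (succ (succ (succ (succ zero))))) (\(ν : Pi (g : Nat). Vec Nat g). refl Nat (succ (succ ((\(h : Nat). \(z : Vec Nat zero). \(y : Nat). y) zero (vnil Nat) (elimVec Nat (\(r : Nat). \(θ : Vec Nat r). Nat) (succ (succ zero)) (\(ξ : Nat). \(i : Nat). \(χ : Vec Nat ξ). \(v : Nat). v) zero (vnil Nat))))))
  ~> refl (Pi (ζ : Pi (p : Nat). Vec Nat p). Eq Nat (succ (succ (succ (succ zero)))) (succ (succ (succ (succ zero))))) (\(ν : Pi (g : Nat). Vec Nat g). refl Nat (succ (succ ((\(h : Vec Nat zero). \(z : Nat). z) (vnil Nat) (elimVec Nat (\(y : Nat). \(r : Vec Nat y). Nat) (succ (succ zero)) (\(θ : Nat). \(ξ : Nat). \(i : Vec Nat θ). \(χ : Nat). χ) zero (vnil Nat))))))
  ~> refl (Pi (ζ : Pi (p : Nat). Vec Nat p). Eq Nat (succ (succ (succ (succ zero)))) (succ (succ (succ (succ zero))))) (\(ν : Pi (g : Nat). Vec Nat g). refl Nat (succ (succ ((\(h : Nat). h) (elimVec Nat (\(z : Nat). \(y : Vec Nat z). Nat) (succ (succ zero)) (\(r : Nat). \(θ : Nat). \(ξ : Vec Nat r). \(i : Nat). i) zero (vnil Nat))))))
  ~> refl (Pi (ζ : Pi (p : Nat). Vec Nat p). Eq Nat (succ (succ (succ (succ zero)))) (succ (succ (succ (succ zero))))) (\(ν : Pi (g : Nat). Vec Nat g). refl Nat (succ (succ (elimVec Nat (\(h : Nat). \(z : Vec Nat h). Nat) (succ (succ zero)) (\(y : Nat). \(r : Nat). \(θ : Vec Nat y). \(ξ : Nat). ξ) zero (vnil Nat)))))
  ~> refl (Pi (ζ : Pi (p : Nat). Vec Nat p). Eq Nat (succ (succ (succ (succ zero)))) (succ (succ (succ (succ zero))))) (\(ν : Pi (g : Nat). Vec Nat g). refl Nat (succ (succ (succ (succ zero)))))
the term's type:
  Eq (Pi (ζ : Pi (p : Nat). Vec Nat p). Eq Nat (succ (succ (succ (succ zero)))) (succ (succ (succ (succ zero))))) (\(ν : Pi (g : Nat). Vec Nat g). refl Nat (succ (succ (succ (succ zero))))) (\(h : Pi (z : Nat). Vec Nat z). refl Nat (succ (succ (succ (succ zero)))))


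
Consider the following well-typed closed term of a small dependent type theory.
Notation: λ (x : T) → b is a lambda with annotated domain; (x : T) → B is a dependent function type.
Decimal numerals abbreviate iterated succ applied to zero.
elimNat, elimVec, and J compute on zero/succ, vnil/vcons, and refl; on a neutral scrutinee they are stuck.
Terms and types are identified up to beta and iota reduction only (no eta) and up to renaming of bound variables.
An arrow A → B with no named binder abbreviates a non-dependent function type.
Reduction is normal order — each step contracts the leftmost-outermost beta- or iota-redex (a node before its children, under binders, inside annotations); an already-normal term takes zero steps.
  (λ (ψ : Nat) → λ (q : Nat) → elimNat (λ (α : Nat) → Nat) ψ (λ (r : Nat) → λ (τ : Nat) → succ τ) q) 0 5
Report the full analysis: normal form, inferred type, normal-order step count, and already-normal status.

normal form:
  5
inferred type:
  Nat
reduction steps (normal order): 18
started in normal form: no
first contracted redex: a beta-redex


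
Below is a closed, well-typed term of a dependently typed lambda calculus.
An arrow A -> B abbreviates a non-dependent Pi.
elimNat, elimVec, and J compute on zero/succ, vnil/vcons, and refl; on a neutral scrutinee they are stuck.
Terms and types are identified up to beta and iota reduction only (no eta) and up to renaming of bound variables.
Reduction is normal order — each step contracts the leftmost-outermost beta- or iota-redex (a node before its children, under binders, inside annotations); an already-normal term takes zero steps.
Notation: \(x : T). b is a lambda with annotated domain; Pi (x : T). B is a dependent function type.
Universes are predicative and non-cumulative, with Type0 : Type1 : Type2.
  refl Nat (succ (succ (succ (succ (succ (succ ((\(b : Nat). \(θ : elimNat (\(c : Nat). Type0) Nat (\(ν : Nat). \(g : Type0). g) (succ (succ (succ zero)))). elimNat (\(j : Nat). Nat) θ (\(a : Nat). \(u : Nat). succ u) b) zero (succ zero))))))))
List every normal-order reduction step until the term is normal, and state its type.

normal-order reduction:
  refl Nat (succ (succ (succ (succ (succ (succ ((\(b : Nat). \(θ : elimNat (\(c : Nat). Type0) Nat (\(ν : Nat). \(g : Type0). g) (succ (succ (succ zero)))). elimNat (\(j : Nat). Nat) θ (\(a : Nat). \(u : Nat). succ u) b) zero (succ zero))))))))
  ~> refl Nat (succ (succ (succ (succ (succ (succ ((\(b : elimNat (\(θ : Nat). Type0) Nat (\(c : Nat). \(ν : Type0). ν) (succ (succ (succ zero)))). elimNat (\(g : Nat). Nat) b (\(j : Nat). \(a : Nat). succ a) zero) (succ zero))))))))
  ~> refl Nat (succ (succ (succ (succ (succ (succ (elimNat (\(b : Nat). Nat) (succ zero) (\(θ : Nat). \(c : Nat). succ c) zero)))))))
  ~> refl Nat (succ (succ (succ (succ (succ (succ (succ zero)))))))
inferred type:
  Eq Nat (succ (succ (succ (succ (succ (succ (succ zero))))))) (succ (succ (succ (succ (succ (succ (succ zero)))))))


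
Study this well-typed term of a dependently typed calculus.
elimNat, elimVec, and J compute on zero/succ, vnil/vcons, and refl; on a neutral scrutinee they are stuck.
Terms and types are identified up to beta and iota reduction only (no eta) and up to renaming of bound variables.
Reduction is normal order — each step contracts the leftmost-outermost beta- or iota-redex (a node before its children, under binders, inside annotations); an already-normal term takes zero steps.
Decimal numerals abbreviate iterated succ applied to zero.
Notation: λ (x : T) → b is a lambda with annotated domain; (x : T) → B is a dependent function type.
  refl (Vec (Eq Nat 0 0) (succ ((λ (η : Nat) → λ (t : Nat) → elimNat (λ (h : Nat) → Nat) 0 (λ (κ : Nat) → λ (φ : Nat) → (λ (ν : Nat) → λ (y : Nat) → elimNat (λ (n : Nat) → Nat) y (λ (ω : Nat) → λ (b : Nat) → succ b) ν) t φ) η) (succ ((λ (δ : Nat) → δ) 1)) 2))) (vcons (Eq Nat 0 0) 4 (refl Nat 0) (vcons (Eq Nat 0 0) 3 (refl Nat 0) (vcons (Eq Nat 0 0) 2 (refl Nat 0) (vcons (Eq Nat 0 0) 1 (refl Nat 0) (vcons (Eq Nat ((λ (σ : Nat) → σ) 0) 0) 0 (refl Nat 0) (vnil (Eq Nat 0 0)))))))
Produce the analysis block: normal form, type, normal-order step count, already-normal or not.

resulting normal form:
  refl (Vec (Eq Nat 0 0) 5) (vcons (Eq Nat 0 0) 4 (refl Nat 0) (vcons (Eq Nat 0 0) 3 (refl Nat 0) (vcons (Eq Nat 0 0) 2 (refl Nat 0) (vcons (Eq Nat 0 0) 1 (refl Nat 0) (vcons (Eq Nat 0 0) 0 (refl Nat 0) (vnil (Eq Nat 0 0)))))))
the term's type:
  Eq (Vec (Eq Nat 0 0) 5) (vcons (Eq Nat 0 0) 4 (refl Nat 0) (vcons (Eq Nat 0 0) 3 (refl Nat 0) (vcons (Eq Nat 0 0) 2 (refl Nat 0) (vcons (Eq Nat 0 0) 1 (refl Nat 0) (vcons (Eq Nat 0 0) 0 (refl Nat 0) (vnil (Eq Nat 0 0))))))) (vcons (Eq Nat 0 0) 4 (refl Nat 0) (vcons (Eq Nat 0 0) 3 (refl Nat 0) (vcons (Eq Nat 0 0) 2 (refl Nat 0) (vcons (Eq Nat 0 0) 1 (refl Nat 0) (vcons (Eq Nat 0 0) 0 (refl Nat 0) (vnil (Eq Nat 0 0)))))))
steps to reach normal form (normal order): 29
term was already normal: no
first contracted redex: a beta-redex


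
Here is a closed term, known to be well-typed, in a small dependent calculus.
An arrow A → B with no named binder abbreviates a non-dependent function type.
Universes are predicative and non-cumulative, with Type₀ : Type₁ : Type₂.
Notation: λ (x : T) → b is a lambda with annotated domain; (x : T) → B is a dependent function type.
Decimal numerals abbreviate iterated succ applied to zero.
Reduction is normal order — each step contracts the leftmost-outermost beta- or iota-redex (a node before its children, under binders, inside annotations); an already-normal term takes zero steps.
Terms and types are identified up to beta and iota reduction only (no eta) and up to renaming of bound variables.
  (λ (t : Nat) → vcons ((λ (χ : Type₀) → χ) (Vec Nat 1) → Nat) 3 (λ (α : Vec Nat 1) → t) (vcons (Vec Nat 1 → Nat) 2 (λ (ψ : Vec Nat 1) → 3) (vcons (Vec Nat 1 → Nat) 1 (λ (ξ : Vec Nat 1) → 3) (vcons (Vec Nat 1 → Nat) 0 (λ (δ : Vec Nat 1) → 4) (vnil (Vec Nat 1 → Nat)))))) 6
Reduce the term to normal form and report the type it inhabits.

normal form:
  vcons (Vec Nat 1 → Nat) 3 (λ (t : Vec Nat 1) → 6) (vcons (Vec Nat 1 → Nat) 2 (λ (χ : Vec Nat 1) → 3) (vcons (Vec Nat 1 → Nat) 1 (λ (α : Vec Nat 1) → 3) (vcons (Vec Nat 1 → Nat) 0 (λ (ψ : Vec Nat 1) → 4) (vnil (Vec Nat 1 → Nat)))))
the term's type:
  Vec (Vec Nat 1 → Nat) 4
observation: 2 normal-order steps normalize the term, beginning with a beta-redex.


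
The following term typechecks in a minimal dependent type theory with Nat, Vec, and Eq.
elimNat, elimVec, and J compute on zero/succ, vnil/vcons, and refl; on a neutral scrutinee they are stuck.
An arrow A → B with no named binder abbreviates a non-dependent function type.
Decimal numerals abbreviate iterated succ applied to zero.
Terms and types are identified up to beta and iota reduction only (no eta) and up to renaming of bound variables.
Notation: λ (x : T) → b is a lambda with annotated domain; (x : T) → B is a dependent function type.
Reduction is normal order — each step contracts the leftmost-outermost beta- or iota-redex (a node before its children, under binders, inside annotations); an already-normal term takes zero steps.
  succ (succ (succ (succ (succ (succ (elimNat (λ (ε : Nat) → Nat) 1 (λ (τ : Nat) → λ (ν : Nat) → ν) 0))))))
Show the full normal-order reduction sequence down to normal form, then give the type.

normal-order reduction:
  succ (succ (succ (succ (succ (succ (elimNat (λ (ε : Nat) → Nat) 1 (λ (τ : Nat) → λ (ν : Nat) → ν) 0))))))
  ~> 7
inferred type:
  Nat
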